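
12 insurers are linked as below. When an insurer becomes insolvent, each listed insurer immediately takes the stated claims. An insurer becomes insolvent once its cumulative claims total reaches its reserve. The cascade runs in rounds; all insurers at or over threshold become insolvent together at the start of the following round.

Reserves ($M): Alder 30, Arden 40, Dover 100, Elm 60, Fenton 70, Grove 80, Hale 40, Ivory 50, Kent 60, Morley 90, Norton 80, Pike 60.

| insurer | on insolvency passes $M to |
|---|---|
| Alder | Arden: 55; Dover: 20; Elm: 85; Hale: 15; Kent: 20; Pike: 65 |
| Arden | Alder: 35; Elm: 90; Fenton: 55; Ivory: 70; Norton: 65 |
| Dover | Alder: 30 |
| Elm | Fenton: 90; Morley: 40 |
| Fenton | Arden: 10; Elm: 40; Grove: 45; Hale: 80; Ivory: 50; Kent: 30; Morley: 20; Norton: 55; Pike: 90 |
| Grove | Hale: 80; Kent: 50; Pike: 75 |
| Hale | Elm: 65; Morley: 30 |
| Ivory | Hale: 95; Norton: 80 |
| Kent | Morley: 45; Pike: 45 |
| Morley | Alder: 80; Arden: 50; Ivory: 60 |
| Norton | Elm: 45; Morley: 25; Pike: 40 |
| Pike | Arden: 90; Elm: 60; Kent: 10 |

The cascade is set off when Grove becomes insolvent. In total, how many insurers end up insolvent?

Round 1 — Grove becomes insolvent (initial).
  Hale: +80 → 80 ≥ 40
  Kent: +50 → 50 < 60
  Pike: +75 → 75 ≥ 60
Round 2 — Hale, Pike become insolvent.
  Arden: +90 → 90 ≥ 40
  Elm: +65+60 → 125 ≥ 60
  Kent: +10 → 60 ≥ 60
  Morley: +30 → 30 < 90
Round 3 — Arden, Elm, Kent become insolvent.
  Alder: +35 → 35 ≥ 30
  Fenton: +55+90 → 145 ≥ 70
  Ivory: +70 → 70 ≥ 50
  Morley: +40+45 → 115 ≥ 90
  Norton: +65 → 65 < 80
Round 4 — Alder, Fenton, Ivory, Morley become insolvent.
  Dover: +20 → 20 < 100
  Norton: +55+80 → 200 ≥ 80
Round 5 — Norton becomes insolvent.
No further insolvencies.

11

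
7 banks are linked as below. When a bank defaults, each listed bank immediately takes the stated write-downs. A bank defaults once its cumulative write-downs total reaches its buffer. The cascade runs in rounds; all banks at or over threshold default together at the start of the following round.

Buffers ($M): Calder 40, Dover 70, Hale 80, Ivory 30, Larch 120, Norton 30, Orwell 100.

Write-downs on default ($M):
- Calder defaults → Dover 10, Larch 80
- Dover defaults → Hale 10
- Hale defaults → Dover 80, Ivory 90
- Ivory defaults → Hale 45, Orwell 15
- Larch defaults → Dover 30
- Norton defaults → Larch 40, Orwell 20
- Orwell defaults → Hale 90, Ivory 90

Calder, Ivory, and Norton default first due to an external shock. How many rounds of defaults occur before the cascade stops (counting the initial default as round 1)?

2

Round 1 — Calder, Ivory, Norton default (initial).
  Dover: +10 → 10 < 70
  Hale: +45 → 45 < 80
  Larch: +80+40 → 120 ≥ 120
  Orwell: +15+20 → 35 < 100
Round 2 — Larch defaults.
  Dover: +30 → 40 < 70
No further defaults.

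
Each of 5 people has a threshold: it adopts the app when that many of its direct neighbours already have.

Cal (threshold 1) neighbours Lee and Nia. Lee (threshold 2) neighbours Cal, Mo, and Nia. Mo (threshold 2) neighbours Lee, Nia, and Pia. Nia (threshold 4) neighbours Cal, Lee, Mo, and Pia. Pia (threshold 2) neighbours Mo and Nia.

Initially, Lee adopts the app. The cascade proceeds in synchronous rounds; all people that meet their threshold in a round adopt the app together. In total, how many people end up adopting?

2

Round 1 — Lee adopts the app (initial).
Round 2 — checking thresholds:
  Cal: 1 of 2 neighbours ≥ 1, adopts the app.
  Mo: 1 of 3 neighbours < 2, below threshold.
  Nia: 1 of 4 neighbours < 4, below threshold.
Round 3 — no new adoptions; cascade stops.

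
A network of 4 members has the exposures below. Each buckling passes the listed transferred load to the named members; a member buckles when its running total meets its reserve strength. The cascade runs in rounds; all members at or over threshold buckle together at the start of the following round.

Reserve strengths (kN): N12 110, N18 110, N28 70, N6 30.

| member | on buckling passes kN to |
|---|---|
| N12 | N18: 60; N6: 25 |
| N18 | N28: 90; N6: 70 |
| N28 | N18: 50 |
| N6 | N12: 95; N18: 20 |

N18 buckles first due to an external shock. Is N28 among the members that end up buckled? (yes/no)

Round 1 — N18 buckles (initial).
  N28: +90 → 90 ≥ 70
  N6: +70 → 70 ≥ 30
Round 2 — N28, N6 buckle.
  N12: +95 → 95 < 110
No further bucklings.

yes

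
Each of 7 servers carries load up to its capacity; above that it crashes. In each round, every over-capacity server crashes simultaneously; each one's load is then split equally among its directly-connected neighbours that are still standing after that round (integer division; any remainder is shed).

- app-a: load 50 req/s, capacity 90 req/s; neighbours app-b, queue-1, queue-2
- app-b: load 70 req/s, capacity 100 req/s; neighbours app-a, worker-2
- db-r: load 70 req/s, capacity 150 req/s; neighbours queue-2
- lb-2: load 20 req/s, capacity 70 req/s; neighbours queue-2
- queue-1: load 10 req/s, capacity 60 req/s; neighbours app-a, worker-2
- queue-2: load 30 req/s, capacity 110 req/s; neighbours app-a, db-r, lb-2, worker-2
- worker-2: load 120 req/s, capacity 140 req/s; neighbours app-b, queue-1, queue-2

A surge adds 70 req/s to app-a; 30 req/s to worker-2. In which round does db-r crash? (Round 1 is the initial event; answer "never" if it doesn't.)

never

Round 1 — app-a at 120 > 90; worker-2 at 150 > 140. app-a, worker-2 crash.
  app-a sheds 120 req/s to app-b, queue-1, queue-2: 40 each.
    app-b: 70+40 = 110 > 100
    queue-1: 10+40 = 50 ≤ 60
    queue-2: 30+40 = 70 ≤ 110
  worker-2 sheds 150 req/s to app-b, queue-1, queue-2: 50 each.
    app-b: 110+50 = 160 > 100
    queue-1: 50+50 = 100 > 60
    queue-2: 70+50 = 120 > 110
Round 2 — app-b, queue-1, queue-2 crash.
  app-b sheds 160 req/s: no online neighbours, lost.
  queue-1 sheds 100 req/s: no online neighbours, lost.
  queue-2 sheds 120 req/s to db-r, lb-2: 60 each.
    db-r: 70+60 = 130 ≤ 150
    lb-2: 20+60 = 80 > 70
Round 3 — lb-2 crashes.
  lb-2 sheds 80 req/s: no online neighbours, lost.
No further crashes.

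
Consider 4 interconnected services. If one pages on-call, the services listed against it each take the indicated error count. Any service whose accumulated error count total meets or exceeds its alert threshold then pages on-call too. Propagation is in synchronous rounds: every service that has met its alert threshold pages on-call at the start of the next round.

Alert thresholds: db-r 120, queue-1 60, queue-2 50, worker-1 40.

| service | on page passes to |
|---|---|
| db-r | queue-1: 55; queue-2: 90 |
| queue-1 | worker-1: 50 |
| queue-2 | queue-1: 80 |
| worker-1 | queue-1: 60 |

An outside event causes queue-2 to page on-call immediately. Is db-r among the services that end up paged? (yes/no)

no

Round 1 — queue-2 pages on-call (initial).
  queue-1: +80 → 80 ≥ 60
Round 2 — queue-1 pages on-call.
  worker-1: +50 → 50 ≥ 40
Round 3 — worker-1 pages on-call.
No further pages.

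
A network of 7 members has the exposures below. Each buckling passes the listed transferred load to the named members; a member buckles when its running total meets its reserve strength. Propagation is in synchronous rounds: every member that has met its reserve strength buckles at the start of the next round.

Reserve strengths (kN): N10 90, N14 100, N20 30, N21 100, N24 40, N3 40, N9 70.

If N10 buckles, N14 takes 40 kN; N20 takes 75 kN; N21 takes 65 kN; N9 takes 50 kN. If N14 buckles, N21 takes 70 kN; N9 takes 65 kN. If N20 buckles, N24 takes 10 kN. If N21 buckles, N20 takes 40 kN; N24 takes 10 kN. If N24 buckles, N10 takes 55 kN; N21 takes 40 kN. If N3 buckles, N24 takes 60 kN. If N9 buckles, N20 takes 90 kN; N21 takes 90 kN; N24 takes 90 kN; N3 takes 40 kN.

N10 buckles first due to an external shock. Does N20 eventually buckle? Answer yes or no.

yes

Round 1 — N10 buckles (initial).
  N14: +40 → 40 < 100
  N20: +75 → 75 ≥ 30
  N21: +65 → 65 < 100
  N9: +50 → 50 < 70
Round 2 — N20 buckles.
  N24: +10 → 10 < 40
No further bucklings.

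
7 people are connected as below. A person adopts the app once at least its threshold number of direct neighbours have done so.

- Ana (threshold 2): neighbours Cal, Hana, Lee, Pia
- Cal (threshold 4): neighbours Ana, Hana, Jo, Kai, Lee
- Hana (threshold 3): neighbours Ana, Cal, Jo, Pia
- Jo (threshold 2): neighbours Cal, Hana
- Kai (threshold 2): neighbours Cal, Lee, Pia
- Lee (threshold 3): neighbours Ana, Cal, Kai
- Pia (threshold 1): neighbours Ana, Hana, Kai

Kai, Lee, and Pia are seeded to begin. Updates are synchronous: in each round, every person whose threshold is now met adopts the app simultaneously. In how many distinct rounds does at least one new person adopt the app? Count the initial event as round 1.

Round 1 — Kai, Lee, Pia adopt the app (initial).
Round 2 — checking thresholds:
  Ana: 2 of 4 neighbours ≥ 2, adopts the app.
  Cal: 2 of 5 neighbours < 4, holds.
  Hana: 1 of 4 neighbours < 3, holds.
Round 3 — no new adoptions; cascade stops.

2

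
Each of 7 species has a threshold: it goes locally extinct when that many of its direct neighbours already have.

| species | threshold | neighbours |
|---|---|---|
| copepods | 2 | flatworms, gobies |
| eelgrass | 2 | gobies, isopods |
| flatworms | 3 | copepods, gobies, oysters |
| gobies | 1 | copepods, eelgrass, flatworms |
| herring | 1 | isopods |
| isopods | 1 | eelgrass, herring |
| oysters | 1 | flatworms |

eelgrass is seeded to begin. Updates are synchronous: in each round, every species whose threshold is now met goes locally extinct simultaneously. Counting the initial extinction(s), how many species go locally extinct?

4

Round 1 — eelgrass goes locally extinct (initial).
Round 2 — checking thresholds:
  gobies: 1 of 3 neighbours ≥ 1, goes locally extinct.
  isopods: 1 of 2 neighbours ≥ 1, goes locally extinct.
Round 3 — checking thresholds:
  copepods: 1 of 2 neighbours < 2, not yet.
  flatworms: 1 of 3 neighbours < 3, not yet.
  herring: 1 of 1 neighbours ≥ 1, goes locally extinct.
Round 4 — no new extinctions; cascade stops.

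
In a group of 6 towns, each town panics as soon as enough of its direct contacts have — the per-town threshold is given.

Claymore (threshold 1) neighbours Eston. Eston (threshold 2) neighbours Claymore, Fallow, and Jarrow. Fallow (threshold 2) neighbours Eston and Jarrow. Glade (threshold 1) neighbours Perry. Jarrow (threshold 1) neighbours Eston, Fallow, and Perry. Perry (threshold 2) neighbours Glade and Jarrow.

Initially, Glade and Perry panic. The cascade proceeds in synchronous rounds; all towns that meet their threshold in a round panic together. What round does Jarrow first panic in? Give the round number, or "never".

Round 1 — Glade, Perry panic (initial).
Round 2 — checking thresholds:
  Jarrow: 1 of 3 neighbours ≥ 1, panics.
Round 3 — no new panics; cascade stops.

2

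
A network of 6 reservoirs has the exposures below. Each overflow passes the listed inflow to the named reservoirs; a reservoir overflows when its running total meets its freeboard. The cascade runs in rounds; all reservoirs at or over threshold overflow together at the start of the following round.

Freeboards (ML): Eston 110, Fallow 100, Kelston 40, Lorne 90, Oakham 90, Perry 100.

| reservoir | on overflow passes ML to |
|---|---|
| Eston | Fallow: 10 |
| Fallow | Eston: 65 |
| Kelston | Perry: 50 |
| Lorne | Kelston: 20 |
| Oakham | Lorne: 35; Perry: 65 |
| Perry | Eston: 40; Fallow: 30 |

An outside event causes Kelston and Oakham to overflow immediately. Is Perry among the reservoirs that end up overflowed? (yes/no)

yes

Round 1 — Kelston, Oakham overflow (initial).
  Lorne: +35 → 35 < 90
  Perry: +50+65 → 115 ≥ 100
Round 2 — Perry overflows.
  Eston: +40 → 40 < 110
  Fallow: +30 → 30 < 100
No further overflows.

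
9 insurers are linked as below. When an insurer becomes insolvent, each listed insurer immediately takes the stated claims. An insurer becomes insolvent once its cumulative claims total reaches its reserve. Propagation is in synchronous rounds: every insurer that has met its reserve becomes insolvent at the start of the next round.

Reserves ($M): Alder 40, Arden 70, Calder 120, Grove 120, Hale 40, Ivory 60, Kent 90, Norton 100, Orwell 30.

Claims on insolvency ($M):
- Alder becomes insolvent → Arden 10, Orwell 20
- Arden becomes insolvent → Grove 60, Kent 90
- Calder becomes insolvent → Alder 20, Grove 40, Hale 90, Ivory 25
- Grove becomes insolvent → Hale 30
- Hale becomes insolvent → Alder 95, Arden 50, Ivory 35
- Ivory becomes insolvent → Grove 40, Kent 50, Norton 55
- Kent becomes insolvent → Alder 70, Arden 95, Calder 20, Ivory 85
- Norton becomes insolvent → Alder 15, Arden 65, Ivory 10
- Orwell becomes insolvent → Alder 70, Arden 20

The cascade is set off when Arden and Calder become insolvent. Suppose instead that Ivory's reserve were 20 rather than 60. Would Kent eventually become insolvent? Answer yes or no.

yes

With Ivory's reserve at 20:
Round 1 — Arden, Calder become insolvent (initial).
  Alder: +20 → 20 < 40
  Grove: +60+40 → 100 < 120
  Hale: +90 → 90 ≥ 40
  Ivory: +25 → 25 ≥ 20
  Kent: +90 → 90 ≥ 90
Round 2 — Hale, Ivory, Kent become insolvent.
  Alder: +95+70 → 185 ≥ 40
  Grove: +40 → 140 ≥ 120
  Norton: +55 → 55 < 100
Round 3 — Alder, Grove become insolvent.
  Orwell: +20 → 20 < 30
No further insolvencies.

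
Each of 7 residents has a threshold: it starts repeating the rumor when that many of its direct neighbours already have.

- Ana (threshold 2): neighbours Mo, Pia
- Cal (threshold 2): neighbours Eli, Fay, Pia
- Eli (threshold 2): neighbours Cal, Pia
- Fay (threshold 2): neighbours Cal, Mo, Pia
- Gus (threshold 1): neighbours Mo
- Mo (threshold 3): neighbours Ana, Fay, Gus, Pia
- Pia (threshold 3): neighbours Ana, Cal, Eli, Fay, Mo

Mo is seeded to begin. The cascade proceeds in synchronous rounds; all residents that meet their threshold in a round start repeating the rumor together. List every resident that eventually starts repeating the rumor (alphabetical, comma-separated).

Gus, Mo

Round 1 — Mo starts repeating the rumor (initial).
Round 2 — checking thresholds:
  Ana: 1 of 2 neighbours < 2, holds.
  Fay: 1 of 3 neighbours < 2, holds.
  Gus: 1 of 1 neighbours ≥ 1, starts repeating the rumor.
  Pia: 1 of 5 neighbours < 3, holds.
Round 3 — no new spreads; cascade stops.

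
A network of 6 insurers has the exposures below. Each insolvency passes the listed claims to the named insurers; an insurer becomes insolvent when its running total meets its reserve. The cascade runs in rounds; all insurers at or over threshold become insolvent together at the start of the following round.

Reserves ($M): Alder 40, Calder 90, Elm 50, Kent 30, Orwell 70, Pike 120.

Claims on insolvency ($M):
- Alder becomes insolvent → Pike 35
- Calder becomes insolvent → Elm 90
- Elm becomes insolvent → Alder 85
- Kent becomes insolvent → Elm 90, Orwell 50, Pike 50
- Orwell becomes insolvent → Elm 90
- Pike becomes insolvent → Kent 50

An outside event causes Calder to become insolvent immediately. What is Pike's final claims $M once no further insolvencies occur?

Round 1 — Calder becomes insolvent (initial).
  Elm: +90 → 90 ≥ 50
Round 2 — Elm becomes insolvent.
  Alder: +85 → 85 ≥ 40
Round 3 — Alder becomes insolvent.
  Pike: +35 → 35 < 120
No further insolvencies.

35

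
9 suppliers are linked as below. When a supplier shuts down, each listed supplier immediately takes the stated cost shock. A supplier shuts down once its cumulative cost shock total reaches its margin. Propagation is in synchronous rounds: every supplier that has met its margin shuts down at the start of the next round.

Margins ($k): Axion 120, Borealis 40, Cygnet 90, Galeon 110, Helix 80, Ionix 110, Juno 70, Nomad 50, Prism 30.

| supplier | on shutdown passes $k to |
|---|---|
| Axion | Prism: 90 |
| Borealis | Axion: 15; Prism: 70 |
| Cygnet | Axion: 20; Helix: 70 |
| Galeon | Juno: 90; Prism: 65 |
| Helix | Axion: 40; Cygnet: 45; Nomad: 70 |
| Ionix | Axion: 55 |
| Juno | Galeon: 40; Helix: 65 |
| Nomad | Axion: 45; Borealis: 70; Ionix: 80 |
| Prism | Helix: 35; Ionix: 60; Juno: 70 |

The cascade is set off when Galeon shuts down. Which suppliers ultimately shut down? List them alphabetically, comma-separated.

Axion, Borealis, Galeon, Helix, Ionix, Juno, Nomad, Prism

Round 1 — Galeon shuts down (initial).
  Juno: +90 → 90 ≥ 70
  Prism: +65 → 65 ≥ 30
Round 2 — Juno, Prism shut down.
  Helix: +65+35 → 100 ≥ 80
  Ionix: +60 → 60 < 110
Round 3 — Helix shuts down.
  Axion: +40 → 40 < 120
  Cygnet: +45 → 45 < 90
  Nomad: +70 → 70 ≥ 50
Round 4 — Nomad shuts down.
  Axion: +45 → 85 < 120
  Borealis: +70 → 70 ≥ 40
  Ionix: +80 → 140 ≥ 110
Round 5 — Borealis, Ionix shut down.
  Axion: +15+55 → 155 ≥ 120
Round 6 — Axion shuts down.
No further shutdowns.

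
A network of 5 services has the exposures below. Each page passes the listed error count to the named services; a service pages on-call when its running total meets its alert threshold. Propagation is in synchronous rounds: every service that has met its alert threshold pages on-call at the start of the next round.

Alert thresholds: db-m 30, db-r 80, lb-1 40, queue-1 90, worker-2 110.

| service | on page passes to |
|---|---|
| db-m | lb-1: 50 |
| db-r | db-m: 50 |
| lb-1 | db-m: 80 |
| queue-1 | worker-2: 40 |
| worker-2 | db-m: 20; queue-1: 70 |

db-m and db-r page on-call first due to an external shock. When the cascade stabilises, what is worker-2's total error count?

0

Round 1 — db-m, db-r page on-call (initial).
  lb-1: +50 → 50 ≥ 40
Round 2 — lb-1 pages on-call.
No further pages.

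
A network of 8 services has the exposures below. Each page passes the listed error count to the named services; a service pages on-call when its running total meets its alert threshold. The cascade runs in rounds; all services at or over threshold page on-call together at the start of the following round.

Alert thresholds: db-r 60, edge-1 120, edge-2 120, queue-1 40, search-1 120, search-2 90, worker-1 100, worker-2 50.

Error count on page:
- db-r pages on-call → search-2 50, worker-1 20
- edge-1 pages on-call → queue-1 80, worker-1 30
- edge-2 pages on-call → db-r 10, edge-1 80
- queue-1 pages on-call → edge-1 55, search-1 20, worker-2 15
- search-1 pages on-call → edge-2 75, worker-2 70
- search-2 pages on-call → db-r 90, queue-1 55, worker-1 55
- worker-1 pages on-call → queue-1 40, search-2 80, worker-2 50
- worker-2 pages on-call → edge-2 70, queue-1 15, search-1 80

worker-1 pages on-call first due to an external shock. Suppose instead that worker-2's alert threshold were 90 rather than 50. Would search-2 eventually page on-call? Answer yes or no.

no

With worker-2's alert threshold at 90:
Round 1 — worker-1 pages on-call (initial).
  queue-1: +40 → 40 ≥ 40
  search-2: +80 → 80 < 90
  worker-2: +50 → 50 < 90
Round 2 — queue-1 pages on-call.
  edge-1: +55 → 55 < 120
  search-1: +20 → 20 < 120
  worker-2: +15 → 65 < 90
No further pages.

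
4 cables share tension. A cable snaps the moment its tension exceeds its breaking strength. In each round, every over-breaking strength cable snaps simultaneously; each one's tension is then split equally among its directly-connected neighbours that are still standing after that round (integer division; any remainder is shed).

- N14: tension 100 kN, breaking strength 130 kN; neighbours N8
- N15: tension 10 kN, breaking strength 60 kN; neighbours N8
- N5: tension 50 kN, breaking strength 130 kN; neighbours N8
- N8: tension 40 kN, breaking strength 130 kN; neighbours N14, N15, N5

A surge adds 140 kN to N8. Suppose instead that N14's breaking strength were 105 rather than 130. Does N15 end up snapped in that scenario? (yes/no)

yes

With N14's breaking strength at 105:
Round 1 — N8 at 180 > 130. N8 snaps.
  N8 sheds 180 kN to N14, N15, N5: 60 each.
    N14: 100+60 = 160 > 105
    N15: 10+60 = 70 > 60
    N5: 50+60 = 110 ≤ 130
Round 2 — N14, N15 snap.
  N14 sheds 160 kN: no online neighbours, lost.
  N15 sheds 70 kN: no online neighbours, lost.
No further breaks.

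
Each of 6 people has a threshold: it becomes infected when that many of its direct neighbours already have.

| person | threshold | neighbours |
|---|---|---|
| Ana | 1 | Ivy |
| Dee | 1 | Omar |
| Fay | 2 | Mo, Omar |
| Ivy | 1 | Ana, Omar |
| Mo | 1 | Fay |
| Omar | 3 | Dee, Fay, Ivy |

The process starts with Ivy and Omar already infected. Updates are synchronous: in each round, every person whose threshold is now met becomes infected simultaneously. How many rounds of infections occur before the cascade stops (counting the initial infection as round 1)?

Round 1 — Ivy, Omar become infected (initial).
Round 2 — checking thresholds:
  Ana: 1 of 1 neighbours ≥ 1, becomes infected.
  Dee: 1 of 1 neighbours ≥ 1, becomes infected.
  Fay: 1 of 2 neighbours < 2, below threshold.
Round 3 — no new infections; cascade stops.

2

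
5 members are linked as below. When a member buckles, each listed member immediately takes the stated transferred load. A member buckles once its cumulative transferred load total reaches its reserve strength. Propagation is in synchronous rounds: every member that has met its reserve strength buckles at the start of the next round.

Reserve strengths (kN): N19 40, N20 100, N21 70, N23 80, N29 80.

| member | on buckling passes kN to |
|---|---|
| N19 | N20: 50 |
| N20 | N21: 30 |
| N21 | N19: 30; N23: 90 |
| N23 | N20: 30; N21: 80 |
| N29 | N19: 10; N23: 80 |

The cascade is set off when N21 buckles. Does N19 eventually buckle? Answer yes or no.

Round 1 — N21 buckles (initial).
  N19: +30 → 30 < 40
  N23: +90 → 90 ≥ 80
Round 2 — N23 buckles.
  N20: +30 → 30 < 100
No further bucklings.

no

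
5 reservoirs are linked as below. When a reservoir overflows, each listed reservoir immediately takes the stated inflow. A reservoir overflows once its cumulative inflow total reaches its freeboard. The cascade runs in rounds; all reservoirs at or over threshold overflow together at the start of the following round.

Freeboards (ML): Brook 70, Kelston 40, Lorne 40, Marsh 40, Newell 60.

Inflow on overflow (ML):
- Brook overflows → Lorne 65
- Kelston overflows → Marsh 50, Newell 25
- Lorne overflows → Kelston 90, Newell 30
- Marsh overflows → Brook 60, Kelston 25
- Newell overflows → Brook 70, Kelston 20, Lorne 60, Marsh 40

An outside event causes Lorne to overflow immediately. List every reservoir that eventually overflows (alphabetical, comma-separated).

Round 1 — Lorne overflows (initial).
  Kelston: +90 → 90 ≥ 40
  Newell: +30 → 30 < 60
Round 2 — Kelston overflows.
  Marsh: +50 → 50 ≥ 40
  Newell: +25 → 55 < 60
Round 3 — Marsh overflows.
  Brook: +60 → 60 < 70
No further overflows.

Kelston, Lorne, Marsh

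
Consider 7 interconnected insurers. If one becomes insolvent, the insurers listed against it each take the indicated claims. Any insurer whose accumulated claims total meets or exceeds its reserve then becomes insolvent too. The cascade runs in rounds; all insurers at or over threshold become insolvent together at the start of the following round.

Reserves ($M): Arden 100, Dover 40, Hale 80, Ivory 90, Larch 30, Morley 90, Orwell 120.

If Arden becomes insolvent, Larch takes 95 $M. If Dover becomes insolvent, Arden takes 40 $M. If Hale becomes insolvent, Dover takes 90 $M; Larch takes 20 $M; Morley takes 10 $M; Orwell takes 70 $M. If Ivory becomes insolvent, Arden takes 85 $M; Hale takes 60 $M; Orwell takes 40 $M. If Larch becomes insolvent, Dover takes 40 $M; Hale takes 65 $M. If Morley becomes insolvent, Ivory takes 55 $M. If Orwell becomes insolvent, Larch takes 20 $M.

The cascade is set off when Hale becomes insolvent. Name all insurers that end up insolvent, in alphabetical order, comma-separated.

Dover, Hale

Round 1 — Hale becomes insolvent (initial).
  Dover: +90 → 90 ≥ 40
  Larch: +20 → 20 < 30
  Morley: +10 → 10 < 90
  Orwell: +70 → 70 < 120
Round 2 — Dover becomes insolvent.
  Arden: +40 → 40 < 100
No further insolvencies.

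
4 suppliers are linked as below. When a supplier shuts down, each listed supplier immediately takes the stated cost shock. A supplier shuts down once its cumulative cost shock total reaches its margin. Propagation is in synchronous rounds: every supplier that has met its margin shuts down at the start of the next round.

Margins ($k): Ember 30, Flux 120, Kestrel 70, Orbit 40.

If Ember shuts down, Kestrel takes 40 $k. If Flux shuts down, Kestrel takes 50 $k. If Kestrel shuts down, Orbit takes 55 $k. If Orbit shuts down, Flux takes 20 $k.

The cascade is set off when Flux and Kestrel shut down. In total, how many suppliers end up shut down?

3

Round 1 — Flux, Kestrel shut down (initial).
  Orbit: +55 → 55 ≥ 40
Round 2 — Orbit shuts down.
No further shutdowns.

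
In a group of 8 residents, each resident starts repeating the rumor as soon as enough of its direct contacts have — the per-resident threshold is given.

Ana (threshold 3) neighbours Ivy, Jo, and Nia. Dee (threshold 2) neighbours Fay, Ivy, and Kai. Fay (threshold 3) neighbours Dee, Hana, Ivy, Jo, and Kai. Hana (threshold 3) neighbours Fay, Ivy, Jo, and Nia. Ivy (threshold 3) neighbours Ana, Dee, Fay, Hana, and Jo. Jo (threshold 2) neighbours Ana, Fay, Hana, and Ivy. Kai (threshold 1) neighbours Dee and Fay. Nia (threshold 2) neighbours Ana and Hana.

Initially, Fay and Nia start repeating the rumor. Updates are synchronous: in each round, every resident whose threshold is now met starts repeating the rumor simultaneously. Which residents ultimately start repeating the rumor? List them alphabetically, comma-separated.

Dee, Fay, Kai, Nia

Round 1 — Fay, Nia start repeating the rumor (initial).
Round 2 — checking thresholds:
  Ana: 1 of 3 neighbours < 3, holds.
  Dee: 1 of 3 neighbours < 2, holds.
  Hana: 2 of 4 neighbours < 3, holds.
  Ivy: 1 of 5 neighbours < 3, holds.
  Jo: 1 of 4 neighbours < 2, holds.
  Kai: 1 of 2 neighbours ≥ 1, starts repeating the rumor.
Round 3 — checking thresholds:
  Ana: 1 of 3 neighbours < 3, holds.
  Dee: 2 of 3 neighbours ≥ 2, starts repeating the rumor.
  Hana: 2 of 4 neighbours < 3, holds.
  Ivy: 1 of 5 neighbours < 3, holds.
  Jo: 1 of 4 neighbours < 2, holds.
Round 4 — no new spreads; cascade stops.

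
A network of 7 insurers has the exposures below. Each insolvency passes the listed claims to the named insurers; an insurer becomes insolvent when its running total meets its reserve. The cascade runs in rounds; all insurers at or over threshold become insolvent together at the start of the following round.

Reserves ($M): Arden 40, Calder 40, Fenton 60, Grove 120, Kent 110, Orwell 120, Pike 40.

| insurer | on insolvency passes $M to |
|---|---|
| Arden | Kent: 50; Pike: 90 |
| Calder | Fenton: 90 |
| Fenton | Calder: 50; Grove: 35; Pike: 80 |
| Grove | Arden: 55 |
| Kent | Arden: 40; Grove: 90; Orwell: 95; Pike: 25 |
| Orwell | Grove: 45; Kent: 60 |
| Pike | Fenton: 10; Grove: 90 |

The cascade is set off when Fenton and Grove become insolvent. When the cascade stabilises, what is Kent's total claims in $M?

Round 1 — Fenton, Grove become insolvent (initial).
  Arden: +55 → 55 ≥ 40
  Calder: +50 → 50 ≥ 40
  Pike: +80 → 80 ≥ 40
Round 2 — Arden, Calder, Pike become insolvent.
  Kent: +50 → 50 < 110
No further insolvencies.

50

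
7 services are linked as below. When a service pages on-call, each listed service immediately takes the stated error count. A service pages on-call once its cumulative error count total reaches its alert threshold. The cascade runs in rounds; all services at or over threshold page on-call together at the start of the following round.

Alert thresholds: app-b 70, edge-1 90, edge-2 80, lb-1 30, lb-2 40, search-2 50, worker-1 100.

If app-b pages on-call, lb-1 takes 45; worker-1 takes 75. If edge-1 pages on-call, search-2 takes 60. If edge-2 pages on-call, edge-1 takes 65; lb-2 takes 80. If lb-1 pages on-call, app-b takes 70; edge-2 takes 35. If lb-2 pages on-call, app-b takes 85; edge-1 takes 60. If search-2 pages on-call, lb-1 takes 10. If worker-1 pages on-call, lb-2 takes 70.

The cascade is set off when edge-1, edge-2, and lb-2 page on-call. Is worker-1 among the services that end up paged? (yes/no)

Round 1 — edge-1, edge-2, lb-2 page on-call (initial).
  app-b: +85 → 85 ≥ 70
  search-2: +60 → 60 ≥ 50
Round 2 — app-b, search-2 page on-call.
  lb-1: +45+10 → 55 ≥ 30
  worker-1: +75 → 75 < 100
Round 3 — lb-1 pages on-call.
No further pages.

no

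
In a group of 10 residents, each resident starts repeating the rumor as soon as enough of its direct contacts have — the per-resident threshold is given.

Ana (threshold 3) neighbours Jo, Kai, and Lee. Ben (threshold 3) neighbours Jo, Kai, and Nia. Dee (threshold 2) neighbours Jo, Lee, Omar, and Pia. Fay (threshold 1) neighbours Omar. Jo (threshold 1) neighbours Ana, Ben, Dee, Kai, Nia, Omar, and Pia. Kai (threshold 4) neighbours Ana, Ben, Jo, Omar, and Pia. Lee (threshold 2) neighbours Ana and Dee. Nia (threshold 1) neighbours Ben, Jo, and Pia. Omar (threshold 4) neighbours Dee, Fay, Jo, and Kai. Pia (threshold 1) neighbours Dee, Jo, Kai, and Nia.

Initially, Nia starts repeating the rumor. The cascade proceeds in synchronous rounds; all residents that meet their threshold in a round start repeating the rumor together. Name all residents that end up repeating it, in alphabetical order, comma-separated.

Dee, Jo, Nia, Pia

Round 1 — Nia starts repeating the rumor (initial).
Round 2 — checking thresholds:
  Ben: 1 of 3 neighbours < 3, not yet.
  Jo: 1 of 7 neighbours ≥ 1, starts repeating the rumor.
  Pia: 1 of 4 neighbours ≥ 1, starts repeating the rumor.
Round 3 — checking thresholds:
  Ana: 1 of 3 neighbours < 3, not yet.
  Ben: 2 of 3 neighbours < 3, not yet.
  Dee: 2 of 4 neighbours ≥ 2, starts repeating the rumor.
  Kai: 2 of 5 neighbours < 4, not yet.
  Omar: 1 of 4 neighbours < 4, not yet.
Round 4 — no new spreads; cascade stops.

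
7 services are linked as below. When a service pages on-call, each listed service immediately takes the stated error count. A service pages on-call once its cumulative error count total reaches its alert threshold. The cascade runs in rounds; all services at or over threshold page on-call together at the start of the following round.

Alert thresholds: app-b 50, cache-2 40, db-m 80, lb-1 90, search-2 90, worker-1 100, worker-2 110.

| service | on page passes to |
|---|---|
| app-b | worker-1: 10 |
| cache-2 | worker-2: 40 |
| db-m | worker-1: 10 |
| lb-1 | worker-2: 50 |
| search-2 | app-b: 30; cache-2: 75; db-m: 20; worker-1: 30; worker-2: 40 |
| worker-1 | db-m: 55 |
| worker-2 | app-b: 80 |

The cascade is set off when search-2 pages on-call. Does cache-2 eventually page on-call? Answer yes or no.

Round 1 — search-2 pages on-call (initial).
  app-b: +30 → 30 < 50
  cache-2: +75 → 75 ≥ 40
  db-m: +20 → 20 < 80
  worker-1: +30 → 30 < 100
  worker-2: +40 → 40 < 110
Round 2 — cache-2 pages on-call.
  worker-2: +40 → 80 < 110
No further pages.

yes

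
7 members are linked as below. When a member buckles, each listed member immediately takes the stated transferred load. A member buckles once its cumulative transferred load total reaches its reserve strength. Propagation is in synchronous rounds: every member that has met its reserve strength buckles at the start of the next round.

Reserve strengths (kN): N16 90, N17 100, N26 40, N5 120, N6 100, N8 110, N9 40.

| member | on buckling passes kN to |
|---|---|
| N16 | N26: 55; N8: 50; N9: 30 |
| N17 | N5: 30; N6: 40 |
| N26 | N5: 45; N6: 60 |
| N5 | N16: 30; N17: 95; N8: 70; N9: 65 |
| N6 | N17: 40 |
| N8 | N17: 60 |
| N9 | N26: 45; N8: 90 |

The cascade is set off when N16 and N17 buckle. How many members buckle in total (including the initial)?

4

Round 1 — N16, N17 buckle (initial).
  N26: +55 → 55 ≥ 40
  N5: +30 → 30 < 120
  N6: +40 → 40 < 100
  N8: +50 → 50 < 110
  N9: +30 → 30 < 40
Round 2 — N26 buckles.
  N5: +45 → 75 < 120
  N6: +60 → 100 ≥ 100
Round 3 — N6 buckles.
No further bucklings.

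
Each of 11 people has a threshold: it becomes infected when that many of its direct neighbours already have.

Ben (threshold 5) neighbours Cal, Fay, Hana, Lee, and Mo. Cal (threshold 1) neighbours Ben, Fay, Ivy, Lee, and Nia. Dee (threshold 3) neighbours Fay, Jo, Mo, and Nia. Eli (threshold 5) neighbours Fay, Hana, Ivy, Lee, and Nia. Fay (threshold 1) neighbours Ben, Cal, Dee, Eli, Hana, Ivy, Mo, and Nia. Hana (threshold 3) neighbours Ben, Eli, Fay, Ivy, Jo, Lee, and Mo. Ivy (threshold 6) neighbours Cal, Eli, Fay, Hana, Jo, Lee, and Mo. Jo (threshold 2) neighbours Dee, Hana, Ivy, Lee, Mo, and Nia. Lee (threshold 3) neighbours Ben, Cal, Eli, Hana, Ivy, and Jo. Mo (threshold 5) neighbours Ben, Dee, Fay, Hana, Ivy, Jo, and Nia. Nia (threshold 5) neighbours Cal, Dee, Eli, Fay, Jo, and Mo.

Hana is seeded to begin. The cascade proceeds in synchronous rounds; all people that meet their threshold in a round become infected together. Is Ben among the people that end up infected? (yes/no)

Round 1 — Hana becomes infected (initial).
Round 2 — checking thresholds:
  Ben: 1 of 5 neighbours < 5, holds.
  Eli: 1 of 5 neighbours < 5, holds.
  Fay: 1 of 8 neighbours ≥ 1, becomes infected.
  Ivy: 1 of 7 neighbours < 6, holds.
  Jo: 1 of 6 neighbours < 2, holds.
  Lee: 1 of 6 neighbours < 3, holds.
  Mo: 1 of 7 neighbours < 5, holds.
Round 3 — checking thresholds:
  Ben: 2 of 5 neighbours < 5, holds.
  Cal: 1 of 5 neighbours ≥ 1, becomes infected.
  Dee: 1 of 4 neighbours < 3, holds.
  Eli: 2 of 5 neighbours < 5, holds.
  Ivy: 2 of 7 neighbours < 6, holds.
  Jo: 1 of 6 neighbours < 2, holds.
  Lee: 1 of 6 neighbours < 3, holds.
  Mo: 2 of 7 neighbours < 5, holds.
  Nia: 1 of 6 neighbours < 5, holds.
Round 4 — no new infections; cascade stops.

no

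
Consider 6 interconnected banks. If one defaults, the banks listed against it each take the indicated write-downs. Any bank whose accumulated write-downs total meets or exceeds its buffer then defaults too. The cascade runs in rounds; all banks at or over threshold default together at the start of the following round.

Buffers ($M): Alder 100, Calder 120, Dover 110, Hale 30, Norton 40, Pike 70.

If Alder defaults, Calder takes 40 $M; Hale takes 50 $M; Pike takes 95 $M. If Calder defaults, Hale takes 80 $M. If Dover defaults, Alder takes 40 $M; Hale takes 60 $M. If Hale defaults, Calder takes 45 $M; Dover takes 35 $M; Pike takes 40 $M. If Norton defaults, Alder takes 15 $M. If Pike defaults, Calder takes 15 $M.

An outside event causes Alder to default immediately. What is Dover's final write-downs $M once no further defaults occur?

Round 1 — Alder defaults (initial).
  Calder: +40 → 40 < 120
  Hale: +50 → 50 ≥ 30
  Pike: +95 → 95 ≥ 70
Round 2 — Hale, Pike default.
  Calder: +45+15 → 100 < 120
  Dover: +35 → 35 < 110
No further defaults.

35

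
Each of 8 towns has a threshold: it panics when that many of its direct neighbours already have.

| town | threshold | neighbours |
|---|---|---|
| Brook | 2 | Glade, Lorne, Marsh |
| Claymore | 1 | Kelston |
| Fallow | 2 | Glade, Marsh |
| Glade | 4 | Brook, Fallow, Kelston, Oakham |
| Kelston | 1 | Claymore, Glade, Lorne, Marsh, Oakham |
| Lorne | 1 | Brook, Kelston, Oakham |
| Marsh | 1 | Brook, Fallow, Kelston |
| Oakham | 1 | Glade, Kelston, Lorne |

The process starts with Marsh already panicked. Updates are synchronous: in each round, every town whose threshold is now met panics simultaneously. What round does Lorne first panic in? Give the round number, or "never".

3

Round 1 — Marsh panics (initial).
Round 2 — checking thresholds:
  Brook: 1 of 3 neighbours < 2, below threshold.
  Fallow: 1 of 2 neighbours < 2, below threshold.
  Kelston: 1 of 5 neighbours ≥ 1, panics.
Round 3 — checking thresholds:
  Brook: 1 of 3 neighbours < 2, below threshold.
  Claymore: 1 of 1 neighbours ≥ 1, panics.
  Fallow: 1 of 2 neighbours < 2, below threshold.
  Glade: 1 of 4 neighbours < 4, below threshold.
  Lorne: 1 of 3 neighbours ≥ 1, panics.
  Oakham: 1 of 3 neighbours ≥ 1, panics.
Round 4 — checking thresholds:
  Brook: 2 of 3 neighbours ≥ 2, panics.
  Fallow: 1 of 2 neighbours < 2, below threshold.
  Glade: 2 of 4 neighbours < 4, below threshold.
Round 5 — no new panics; cascade stops.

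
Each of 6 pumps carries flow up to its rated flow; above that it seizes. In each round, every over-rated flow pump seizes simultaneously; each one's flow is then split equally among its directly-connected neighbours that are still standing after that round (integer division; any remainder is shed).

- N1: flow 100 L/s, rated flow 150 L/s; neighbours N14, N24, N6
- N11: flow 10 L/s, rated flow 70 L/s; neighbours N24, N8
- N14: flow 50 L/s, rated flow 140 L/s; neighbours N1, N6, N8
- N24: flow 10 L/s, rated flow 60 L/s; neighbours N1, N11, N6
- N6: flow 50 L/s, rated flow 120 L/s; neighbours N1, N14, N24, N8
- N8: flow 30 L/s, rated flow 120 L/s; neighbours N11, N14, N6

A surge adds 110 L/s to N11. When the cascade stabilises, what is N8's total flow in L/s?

Round 1 — N11 at 120 > 70. N11 seizes.
  N11 sheds 120 L/s to N24, N8: 60 each.
    N24: 10+60 = 70 > 60
    N8: 30+60 = 90 ≤ 120
Round 2 — N24 seizes.
  N24 sheds 70 L/s to N1, N6: 35 each.
    N1: 100+35 = 135 ≤ 150
    N6: 50+35 = 85 ≤ 120
No further seizures.

90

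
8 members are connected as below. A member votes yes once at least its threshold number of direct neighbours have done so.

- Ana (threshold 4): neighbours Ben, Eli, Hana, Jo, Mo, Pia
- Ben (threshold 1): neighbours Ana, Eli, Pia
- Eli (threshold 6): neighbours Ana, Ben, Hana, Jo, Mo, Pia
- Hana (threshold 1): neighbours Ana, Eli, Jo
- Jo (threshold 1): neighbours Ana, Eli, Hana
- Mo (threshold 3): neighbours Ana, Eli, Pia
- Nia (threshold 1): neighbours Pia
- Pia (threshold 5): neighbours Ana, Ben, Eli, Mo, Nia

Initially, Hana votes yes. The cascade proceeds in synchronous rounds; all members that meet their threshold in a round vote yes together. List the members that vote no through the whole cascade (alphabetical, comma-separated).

Ana, Ben, Eli, Mo, Nia, Pia

Round 1 — Hana votes yes (initial).
Round 2 — checking thresholds:
  Ana: 1 of 6 neighbours < 4, below threshold.
  Eli: 1 of 6 neighbours < 6, below threshold.
  Jo: 1 of 3 neighbours ≥ 1, votes yes.
Round 3 — no new yes votes; cascade stops.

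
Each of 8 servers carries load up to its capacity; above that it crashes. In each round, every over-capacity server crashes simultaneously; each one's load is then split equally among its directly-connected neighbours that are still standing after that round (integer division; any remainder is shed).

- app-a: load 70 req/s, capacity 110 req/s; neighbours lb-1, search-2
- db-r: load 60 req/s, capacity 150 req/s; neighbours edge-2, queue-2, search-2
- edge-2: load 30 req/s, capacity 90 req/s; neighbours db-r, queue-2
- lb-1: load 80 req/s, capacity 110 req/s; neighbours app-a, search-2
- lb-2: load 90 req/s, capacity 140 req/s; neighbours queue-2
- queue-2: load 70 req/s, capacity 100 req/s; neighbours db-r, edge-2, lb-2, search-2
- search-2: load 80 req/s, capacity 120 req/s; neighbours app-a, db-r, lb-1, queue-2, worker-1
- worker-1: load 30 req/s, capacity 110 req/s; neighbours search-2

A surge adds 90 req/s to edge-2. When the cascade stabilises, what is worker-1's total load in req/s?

71

Round 1 — edge-2 at 120 > 90. edge-2 crashes.
  edge-2 sheds 120 req/s to db-r, queue-2: 60 each.
    db-r: 60+60 = 120 ≤ 150
    queue-2: 70+60 = 130 > 100
Round 2 — queue-2 crashes.
  queue-2 sheds 130 req/s to db-r, lb-2, search-2: 43 each (1 lost).
    db-r: 120+43 = 163 > 150
    lb-2: 90+43 = 133 ≤ 140
    search-2: 80+43 = 123 > 120
Round 3 — db-r, search-2 crash.
  db-r sheds 163 req/s: no online neighbours, lost.
  search-2 sheds 123 req/s to app-a, lb-1, worker-1: 41 each.
    app-a: 70+41 = 111 > 110
    lb-1: 80+41 = 121 > 110
    worker-1: 30+41 = 71 ≤ 110
Round 4 — app-a, lb-1 crash.
  app-a sheds 111 req/s: no online neighbours, lost.
  lb-1 sheds 121 req/s: no online neighbours, lost.
No further crashes.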